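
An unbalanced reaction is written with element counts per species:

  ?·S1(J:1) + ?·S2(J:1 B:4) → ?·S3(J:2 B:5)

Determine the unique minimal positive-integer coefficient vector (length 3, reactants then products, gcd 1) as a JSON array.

J: 3·1+5·1 = 8 | 4·2 = 8
B: 3·0+5·4 = 20 | 4·5 = 20
gcd(3,5,4) = 1

Coefficients: [3, 5, 4]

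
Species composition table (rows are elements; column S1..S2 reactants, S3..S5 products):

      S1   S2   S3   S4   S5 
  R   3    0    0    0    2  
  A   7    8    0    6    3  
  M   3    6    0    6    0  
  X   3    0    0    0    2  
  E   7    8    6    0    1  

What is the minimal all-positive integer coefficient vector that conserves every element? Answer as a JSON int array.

R: 4·3+1·0 = 12 | 5·0+3·0+6·2 = 12
A: 4·7+1·8 = 36 | 5·0+3·6+6·3 = 36
M: 4·3+1·6 = 18 | 5·0+3·6+6·0 = 18
X: 4·3+1·0 = 12 | 5·0+3·0+6·2 = 12
E: 4·7+1·8 = 36 | 5·6+3·0+6·1 = 36
gcd(4,1,5,3,6) = 1

Coefficients: [4, 1, 5, 3, 6]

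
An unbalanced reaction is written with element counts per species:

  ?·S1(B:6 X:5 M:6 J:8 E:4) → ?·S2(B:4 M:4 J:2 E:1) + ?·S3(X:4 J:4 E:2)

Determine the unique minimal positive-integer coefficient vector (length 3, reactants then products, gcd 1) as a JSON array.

B: 4·6 = 24 | 6·4+5·0 = 24
X: 4·5 = 20 | 6·0+5·4 = 20
M: 4·6 = 24 | 6·4+5·0 = 24
J: 4·8 = 32 | 6·2+5·4 = 32
E: 4·4 = 16 | 6·1+5·2 = 16
gcd(4,6,5) = 1

Coefficients: [4, 6, 5]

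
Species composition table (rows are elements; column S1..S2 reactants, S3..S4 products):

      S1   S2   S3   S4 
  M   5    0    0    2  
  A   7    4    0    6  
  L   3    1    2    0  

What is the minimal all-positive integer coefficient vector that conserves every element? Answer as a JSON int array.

M: 2·5+4·0 = 10 | 5·0+5·2 = 10
A: 2·7+4·4 = 30 | 5·0+5·6 = 30
L: 2·3+4·1 = 10 | 5·2+5·0 = 10
gcd(2,4,5,5) = 1

Coefficients: [2, 4, 5, 5]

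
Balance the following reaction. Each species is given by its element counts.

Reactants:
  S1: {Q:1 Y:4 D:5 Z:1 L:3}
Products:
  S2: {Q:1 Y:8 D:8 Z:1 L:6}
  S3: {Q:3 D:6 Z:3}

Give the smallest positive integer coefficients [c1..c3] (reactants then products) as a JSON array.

Q: 6·1 = 6 | 3·1+1·3 = 6
Y: 6·4 = 24 | 3·8+1·0 = 24
D: 6·5 = 30 | 3·8+1·6 = 30
Z: 6·1 = 6 | 3·1+1·3 = 6
L: 6·3 = 18 | 3·6+1·0 = 18
gcd(6,3,1) = 1

Coefficients: [6, 3, 1]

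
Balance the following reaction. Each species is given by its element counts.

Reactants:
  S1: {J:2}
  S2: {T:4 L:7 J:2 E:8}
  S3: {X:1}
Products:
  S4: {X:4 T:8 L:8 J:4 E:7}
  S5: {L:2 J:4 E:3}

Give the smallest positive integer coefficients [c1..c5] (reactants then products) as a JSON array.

X: 6·0+2·0+4·1 = 4 | 1·4+3·0 = 4
T: 6·0+2·4+4·0 = 8 | 1·8+3·0 = 8
L: 6·0+2·7+4·0 = 14 | 1·8+3·2 = 14
J: 6·2+2·2+4·0 = 16 | 1·4+3·4 = 16
E: 6·0+2·8+4·0 = 16 | 1·7+3·3 = 16
gcd(6,2,4,1,3) = 1

Coefficients: [6, 2, 4, 1, 3]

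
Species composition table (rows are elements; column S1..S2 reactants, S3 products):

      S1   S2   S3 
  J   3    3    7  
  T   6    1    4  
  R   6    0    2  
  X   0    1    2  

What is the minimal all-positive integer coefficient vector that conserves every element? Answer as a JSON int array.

J: 1·3+6·3 = 21 | 3·7 = 21
T: 1·6+6·1 = 12 | 3·4 = 12
R: 1·6+6·0 = 6 | 3·2 = 6
X: 1·0+6·1 = 6 | 3·2 = 6
gcd(1,6,3) = 1

Coefficients: [1, 6, 3]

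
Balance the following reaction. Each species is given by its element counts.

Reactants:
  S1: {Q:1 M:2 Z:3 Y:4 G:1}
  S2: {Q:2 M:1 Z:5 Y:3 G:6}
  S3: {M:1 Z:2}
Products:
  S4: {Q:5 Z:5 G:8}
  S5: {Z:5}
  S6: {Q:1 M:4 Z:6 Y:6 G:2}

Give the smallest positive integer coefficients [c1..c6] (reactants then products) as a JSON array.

Coefficients: [6, 2, 6, 1, 1, 5]

Q: 6·1+2·2+6·0 = 10 | 1·5+1·0+5·1 = 10
M: 6·2+2·1+6·1 = 20 | 1·0+1·0+5·4 = 20
Z: 6·3+2·5+6·2 = 40 | 1·5+1·5+5·6 = 40
Y: 6·4+2·3+6·0 = 30 | 1·0+1·0+5·6 = 30
G: 6·1+2·6+6·0 = 18 | 1·8+1·0+5·2 = 18
gcd(6,2,6,1,1,5) = 1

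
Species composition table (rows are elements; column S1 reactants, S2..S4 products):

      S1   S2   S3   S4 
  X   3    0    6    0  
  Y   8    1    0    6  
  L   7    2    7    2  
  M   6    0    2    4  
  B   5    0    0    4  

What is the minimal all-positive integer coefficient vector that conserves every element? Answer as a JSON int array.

X: 4·3 = 12 | 2·0+2·6+5·0 = 12
Y: 4·8 = 32 | 2·1+2·0+5·6 = 32
L: 4·7 = 28 | 2·2+2·7+5·2 = 28
M: 4·6 = 24 | 2·0+2·2+5·4 = 24
B: 4·5 = 20 | 2·0+2·0+5·4 = 20
gcd(4,2,2,5) = 1

Coefficients: [4, 2, 2, 5]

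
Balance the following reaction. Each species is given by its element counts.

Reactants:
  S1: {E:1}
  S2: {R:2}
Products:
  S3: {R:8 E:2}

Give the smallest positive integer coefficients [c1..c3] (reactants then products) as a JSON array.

Coefficients: [2, 4, 1]

R: 2·0+4·2 = 8 | 1·8 = 8
E: 2·1+4·0 = 2 | 1·2 = 2
gcd(2,4,1) = 1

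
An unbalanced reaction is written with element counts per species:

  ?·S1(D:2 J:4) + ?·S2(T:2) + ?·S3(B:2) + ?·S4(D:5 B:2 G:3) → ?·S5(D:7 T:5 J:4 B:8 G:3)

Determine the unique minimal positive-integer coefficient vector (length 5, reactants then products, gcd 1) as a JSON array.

Coefficients: [2, 5, 6, 2, 2]

D: 2·2+5·0+6·0+2·5 = 14 | 2·7 = 14
T: 2·0+5·2+6·0+2·0 = 10 | 2·5 = 10
J: 2·4+5·0+6·0+2·0 = 8 | 2·4 = 8
B: 2·0+5·0+6·2+2·2 = 16 | 2·8 = 16
G: 2·0+5·0+6·0+2·3 = 6 | 2·3 = 6
gcd(2,5,6,2,2) = 1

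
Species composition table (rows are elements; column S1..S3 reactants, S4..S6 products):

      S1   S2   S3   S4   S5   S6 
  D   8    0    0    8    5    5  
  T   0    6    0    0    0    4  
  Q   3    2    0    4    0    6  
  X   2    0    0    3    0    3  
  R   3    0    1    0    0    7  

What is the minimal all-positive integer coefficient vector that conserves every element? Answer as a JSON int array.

D: 6·8+2·0+3·0 = 48 | 1·8+5·5+3·5 = 48
T: 6·0+2·6+3·0 = 12 | 1·0+5·0+3·4 = 12
Q: 6·3+2·2+3·0 = 22 | 1·4+5·0+3·6 = 22
X: 6·2+2·0+3·0 = 12 | 1·3+5·0+3·3 = 12
R: 6·3+2·0+3·1 = 21 | 1·0+5·0+3·7 = 21
gcd(6,2,3,1,5,3) = 1

Coefficients: [6, 2, 3, 1, 5, 3]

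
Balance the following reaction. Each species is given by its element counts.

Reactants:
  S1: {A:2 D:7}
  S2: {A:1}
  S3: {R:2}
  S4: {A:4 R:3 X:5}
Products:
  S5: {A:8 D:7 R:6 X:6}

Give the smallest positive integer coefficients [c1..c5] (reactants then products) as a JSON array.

Coefficients: [5, 6, 6, 6, 5]

A: 5·2+6·1+6·0+6·4 = 40 | 5·8 = 40
D: 5·7+6·0+6·0+6·0 = 35 | 5·7 = 35
R: 5·0+6·0+6·2+6·3 = 30 | 5·6 = 30
X: 5·0+6·0+6·0+6·5 = 30 | 5·6 = 30
gcd(5,6,6,6,5) = 1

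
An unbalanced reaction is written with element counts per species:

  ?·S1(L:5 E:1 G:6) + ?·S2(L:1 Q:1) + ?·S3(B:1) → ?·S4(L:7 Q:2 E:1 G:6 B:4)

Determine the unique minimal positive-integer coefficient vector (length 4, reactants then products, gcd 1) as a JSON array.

L: 1·5+2·1+4·0 = 7 | 1·7 = 7
Q: 1·0+2·1+4·0 = 2 | 1·2 = 2
E: 1·1+2·0+4·0 = 1 | 1·1 = 1
G: 1·6+2·0+4·0 = 6 | 1·6 = 6
B: 1·0+2·0+4·1 = 4 | 1·4 = 4
gcd(1,2,4,1) = 1

Coefficients: [1, 2, 4, 1]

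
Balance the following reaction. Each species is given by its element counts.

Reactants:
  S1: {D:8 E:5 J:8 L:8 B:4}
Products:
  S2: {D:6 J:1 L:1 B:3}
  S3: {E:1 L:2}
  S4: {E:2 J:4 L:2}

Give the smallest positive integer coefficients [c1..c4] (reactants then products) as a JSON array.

Coefficients: [3, 4, 5, 5]

D: 3·8 = 24 | 4·6+5·0+5·0 = 24
E: 3·5 = 15 | 4·0+5·1+5·2 = 15
J: 3·8 = 24 | 4·1+5·0+5·4 = 24
L: 3·8 = 24 | 4·1+5·2+5·2 = 24
B: 3·4 = 12 | 4·3+5·0+5·0 = 12
gcd(3,4,5,5) = 1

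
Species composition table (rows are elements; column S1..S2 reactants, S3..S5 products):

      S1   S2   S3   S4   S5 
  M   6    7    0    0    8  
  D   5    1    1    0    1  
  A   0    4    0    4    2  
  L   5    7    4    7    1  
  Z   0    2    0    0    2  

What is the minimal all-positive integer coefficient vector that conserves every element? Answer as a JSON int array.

Coefficients: [1, 6, 5, 3, 6]

M: 1·6+6·7 = 48 | 5·0+3·0+6·8 = 48
D: 1·5+6·1 = 11 | 5·1+3·0+6·1 = 11
A: 1·0+6·4 = 24 | 5·0+3·4+6·2 = 24
L: 1·5+6·7 = 47 | 5·4+3·7+6·1 = 47
Z: 1·0+6·2 = 12 | 5·0+3·0+6·2 = 12
gcd(1,6,5,3,6) = 1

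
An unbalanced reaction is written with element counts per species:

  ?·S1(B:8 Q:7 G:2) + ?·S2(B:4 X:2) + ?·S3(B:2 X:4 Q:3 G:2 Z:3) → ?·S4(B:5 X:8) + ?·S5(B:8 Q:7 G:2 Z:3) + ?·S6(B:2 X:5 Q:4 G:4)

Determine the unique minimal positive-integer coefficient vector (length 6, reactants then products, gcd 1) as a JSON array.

B: 4·8+3·4+5·2 = 54 | 2·5+5·8+2·2 = 54
X: 4·0+3·2+5·4 = 26 | 2·8+5·0+2·5 = 26
Q: 4·7+3·0+5·3 = 43 | 2·0+5·7+2·4 = 43
G: 4·2+3·0+5·2 = 18 | 2·0+5·2+2·4 = 18
Z: 4·0+3·0+5·3 = 15 | 2·0+5·3+2·0 = 15
gcd(4,3,5,2,5,2) = 1

Coefficients: [4, 3, 5, 2, 5, 2]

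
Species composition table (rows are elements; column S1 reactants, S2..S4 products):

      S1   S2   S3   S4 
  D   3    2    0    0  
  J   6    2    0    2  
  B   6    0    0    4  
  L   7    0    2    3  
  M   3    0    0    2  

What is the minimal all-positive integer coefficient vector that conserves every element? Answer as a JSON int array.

D: 4·3 = 12 | 6·2+5·0+6·0 = 12
J: 4·6 = 24 | 6·2+5·0+6·2 = 24
B: 4·6 = 24 | 6·0+5·0+6·4 = 24
L: 4·7 = 28 | 6·0+5·2+6·3 = 28
M: 4·3 = 12 | 6·0+5·0+6·2 = 12
gcd(4,6,5,6) = 1

Coefficients: [4, 6, 5, 6]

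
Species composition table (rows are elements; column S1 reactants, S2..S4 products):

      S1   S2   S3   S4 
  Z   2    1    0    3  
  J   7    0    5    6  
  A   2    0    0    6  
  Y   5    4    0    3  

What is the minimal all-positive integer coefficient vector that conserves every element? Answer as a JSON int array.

Z: 3·2 = 6 | 3·1+3·0+1·3 = 6
J: 3·7 = 21 | 3·0+3·5+1·6 = 21
A: 3·2 = 6 | 3·0+3·0+1·6 = 6
Y: 3·5 = 15 | 3·4+3·0+1·3 = 15
gcd(3,3,3,1) = 1

Coefficients: [3, 3, 3, 1]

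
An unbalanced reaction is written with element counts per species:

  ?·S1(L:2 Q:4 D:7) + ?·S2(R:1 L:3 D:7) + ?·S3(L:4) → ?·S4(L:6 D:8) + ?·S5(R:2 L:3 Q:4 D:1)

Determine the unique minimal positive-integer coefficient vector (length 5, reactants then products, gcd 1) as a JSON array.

R: 2·0+4·1+5·0 = 4 | 5·0+2·2 = 4
L: 2·2+4·3+5·4 = 36 | 5·6+2·3 = 36
Q: 2·4+4·0+5·0 = 8 | 5·0+2·4 = 8
D: 2·7+4·7+5·0 = 42 | 5·8+2·1 = 42
gcd(2,4,5,5,2) = 1

Coefficients: [2, 4, 5, 5, 2]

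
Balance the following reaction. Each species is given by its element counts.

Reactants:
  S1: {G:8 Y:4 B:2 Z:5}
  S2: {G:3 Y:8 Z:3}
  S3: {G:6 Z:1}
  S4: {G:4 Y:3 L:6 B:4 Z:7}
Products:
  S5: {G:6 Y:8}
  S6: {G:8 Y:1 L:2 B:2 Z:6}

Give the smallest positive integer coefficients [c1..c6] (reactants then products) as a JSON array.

Coefficients: [2, 2, 6, 2, 3, 6]

G: 2·8+2·3+6·6+2·4 = 66 | 3·6+6·8 = 66
Y: 2·4+2·8+6·0+2·3 = 30 | 3·8+6·1 = 30
L: 2·0+2·0+6·0+2·6 = 12 | 3·0+6·2 = 12
B: 2·2+2·0+6·0+2·4 = 12 | 3·0+6·2 = 12
Z: 2·5+2·3+6·1+2·7 = 36 | 3·0+6·6 = 36
gcd(2,2,6,2,3,6) = 1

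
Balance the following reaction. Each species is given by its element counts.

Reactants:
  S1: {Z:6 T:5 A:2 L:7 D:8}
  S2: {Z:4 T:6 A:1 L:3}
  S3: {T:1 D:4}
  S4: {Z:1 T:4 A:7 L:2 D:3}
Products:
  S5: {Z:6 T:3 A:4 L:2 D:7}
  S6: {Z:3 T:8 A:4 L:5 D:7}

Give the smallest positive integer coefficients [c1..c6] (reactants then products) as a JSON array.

Coefficients: [2, 3, 6, 3, 2, 5]

Z: 2·6+3·4+6·0+3·1 = 27 | 2·6+5·3 = 27
T: 2·5+3·6+6·1+3·4 = 46 | 2·3+5·8 = 46
A: 2·2+3·1+6·0+3·7 = 28 | 2·4+5·4 = 28
L: 2·7+3·3+6·0+3·2 = 29 | 2·2+5·5 = 29
D: 2·8+3·0+6·4+3·3 = 49 | 2·7+5·7 = 49
gcd(2,3,6,3,2,5) = 1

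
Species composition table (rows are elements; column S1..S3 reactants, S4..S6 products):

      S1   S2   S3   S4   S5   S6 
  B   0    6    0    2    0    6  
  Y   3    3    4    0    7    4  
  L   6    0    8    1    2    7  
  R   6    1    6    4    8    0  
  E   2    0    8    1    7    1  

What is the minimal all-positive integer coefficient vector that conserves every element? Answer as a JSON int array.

B: 2·0+4·6+2·0 = 24 | 3·2+2·0+3·6 = 24
Y: 2·3+4·3+2·4 = 26 | 3·0+2·7+3·4 = 26
L: 2·6+4·0+2·8 = 28 | 3·1+2·2+3·7 = 28
R: 2·6+4·1+2·6 = 28 | 3·4+2·8+3·0 = 28
E: 2·2+4·0+2·8 = 20 | 3·1+2·7+3·1 = 20
gcd(2,4,2,3,2,3) = 1

Coefficients: [2, 4, 2, 3, 2, 3]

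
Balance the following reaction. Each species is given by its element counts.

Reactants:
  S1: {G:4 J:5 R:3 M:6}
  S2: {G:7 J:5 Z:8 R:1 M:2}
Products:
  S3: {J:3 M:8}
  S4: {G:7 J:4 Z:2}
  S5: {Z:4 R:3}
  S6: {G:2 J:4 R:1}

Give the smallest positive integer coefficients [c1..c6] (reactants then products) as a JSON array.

Coefficients: [4, 4, 4, 6, 5, 1]

G: 4·4+4·7 = 44 | 4·0+6·7+5·0+1·2 = 44
J: 4·5+4·5 = 40 | 4·3+6·4+5·0+1·4 = 40
Z: 4·0+4·8 = 32 | 4·0+6·2+5·4+1·0 = 32
R: 4·3+4·1 = 16 | 4·0+6·0+5·3+1·1 = 16
M: 4·6+4·2 = 32 | 4·8+6·0+5·0+1·0 = 32
gcd(4,4,4,6,5,1) = 1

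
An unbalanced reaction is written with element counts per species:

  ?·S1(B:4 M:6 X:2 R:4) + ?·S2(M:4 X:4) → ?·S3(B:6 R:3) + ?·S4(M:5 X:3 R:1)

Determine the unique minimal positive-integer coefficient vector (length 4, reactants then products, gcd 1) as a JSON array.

Coefficients: [3, 3, 2, 6]

B: 3·4+3·0 = 12 | 2·6+6·0 = 12
M: 3·6+3·4 = 30 | 2·0+6·5 = 30
X: 3·2+3·4 = 18 | 2·0+6·3 = 18
R: 3·4+3·0 = 12 | 2·3+6·1 = 12
gcd(3,3,2,6) = 1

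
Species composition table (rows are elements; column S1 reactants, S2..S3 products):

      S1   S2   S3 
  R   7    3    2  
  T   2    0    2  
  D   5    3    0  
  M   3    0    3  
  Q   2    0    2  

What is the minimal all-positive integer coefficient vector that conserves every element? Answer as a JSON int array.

Coefficients: [3, 5, 3]

R: 3·7 = 21 | 5·3+3·2 = 21
T: 3·2 = 6 | 5·0+3·2 = 6
D: 3·5 = 15 | 5·3+3·0 = 15
M: 3·3 = 9 | 5·0+3·3 = 9
Q: 3·2 = 6 | 5·0+3·2 = 6
gcd(3,5,3) = 1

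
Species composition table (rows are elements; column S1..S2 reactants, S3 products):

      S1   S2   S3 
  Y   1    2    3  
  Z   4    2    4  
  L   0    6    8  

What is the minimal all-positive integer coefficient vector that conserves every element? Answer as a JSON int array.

Y: 1·1+4·2 = 9 | 3·3 = 9
Z: 1·4+4·2 = 12 | 3·4 = 12
L: 1·0+4·6 = 24 | 3·8 = 24
gcd(1,4,3) = 1

Coefficients: [1, 4, 3]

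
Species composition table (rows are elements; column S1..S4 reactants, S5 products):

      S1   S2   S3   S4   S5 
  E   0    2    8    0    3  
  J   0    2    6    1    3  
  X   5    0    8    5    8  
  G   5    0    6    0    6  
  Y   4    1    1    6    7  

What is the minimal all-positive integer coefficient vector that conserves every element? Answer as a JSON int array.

E: 6·0+5·2+1·8+2·0 = 18 | 6·3 = 18
J: 6·0+5·2+1·6+2·1 = 18 | 6·3 = 18
X: 6·5+5·0+1·8+2·5 = 48 | 6·8 = 48
G: 6·5+5·0+1·6+2·0 = 36 | 6·6 = 36
Y: 6·4+5·1+1·1+2·6 = 42 | 6·7 = 42
gcd(6,5,1,2,6) = 1

Coefficients: [6, 5, 1, 2, 6]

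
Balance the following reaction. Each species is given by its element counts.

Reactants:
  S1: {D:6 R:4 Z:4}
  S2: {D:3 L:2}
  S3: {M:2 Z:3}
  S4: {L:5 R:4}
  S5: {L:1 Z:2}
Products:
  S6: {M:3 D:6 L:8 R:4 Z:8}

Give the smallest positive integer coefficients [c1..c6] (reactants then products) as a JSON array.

Coefficients: [1, 6, 6, 3, 5, 4]

M: 1·0+6·0+6·2+3·0+5·0 = 12 | 4·3 = 12
D: 1·6+6·3+6·0+3·0+5·0 = 24 | 4·6 = 24
L: 1·0+6·2+6·0+3·5+5·1 = 32 | 4·8 = 32
R: 1·4+6·0+6·0+3·4+5·0 = 16 | 4·4 = 16
Z: 1·4+6·0+6·3+3·0+5·2 = 32 | 4·8 = 32
gcd(1,6,6,3,5,4) = 1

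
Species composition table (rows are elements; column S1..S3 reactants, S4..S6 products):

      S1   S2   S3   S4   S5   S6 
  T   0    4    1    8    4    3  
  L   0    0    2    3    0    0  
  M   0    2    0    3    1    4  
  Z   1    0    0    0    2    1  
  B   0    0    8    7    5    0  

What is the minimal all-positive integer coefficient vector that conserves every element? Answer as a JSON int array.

Coefficients: [5, 6, 3, 2, 2, 1]

T: 5·0+6·4+3·1 = 27 | 2·8+2·4+1·3 = 27
L: 5·0+6·0+3·2 = 6 | 2·3+2·0+1·0 = 6
M: 5·0+6·2+3·0 = 12 | 2·3+2·1+1·4 = 12
Z: 5·1+6·0+3·0 = 5 | 2·0+2·2+1·1 = 5
B: 5·0+6·0+3·8 = 24 | 2·7+2·5+1·0 = 24
gcd(5,6,3,2,2,1) = 1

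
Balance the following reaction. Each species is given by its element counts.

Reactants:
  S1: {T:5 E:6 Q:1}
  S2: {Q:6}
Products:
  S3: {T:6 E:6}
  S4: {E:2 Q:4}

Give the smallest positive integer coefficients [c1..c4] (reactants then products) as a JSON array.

T: 6·5+1·0 = 30 | 5·6+3·0 = 30
E: 6·6+1·0 = 36 | 5·6+3·2 = 36
Q: 6·1+1·6 = 12 | 5·0+3·4 = 12
gcd(6,1,5,3) = 1

Coefficients: [6, 1, 5, 3]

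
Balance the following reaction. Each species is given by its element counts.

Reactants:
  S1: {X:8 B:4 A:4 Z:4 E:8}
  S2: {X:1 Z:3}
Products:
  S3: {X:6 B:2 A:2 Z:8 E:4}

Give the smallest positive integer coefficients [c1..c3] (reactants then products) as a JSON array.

Coefficients: [1, 4, 2]

X: 1·8+4·1 = 12 | 2·6 = 12
B: 1·4+4·0 = 4 | 2·2 = 4
A: 1·4+4·0 = 4 | 2·2 = 4
Z: 1·4+4·3 = 16 | 2·8 = 16
E: 1·8+4·0 = 8 | 2·4 = 8
gcd(1,4,2) = 1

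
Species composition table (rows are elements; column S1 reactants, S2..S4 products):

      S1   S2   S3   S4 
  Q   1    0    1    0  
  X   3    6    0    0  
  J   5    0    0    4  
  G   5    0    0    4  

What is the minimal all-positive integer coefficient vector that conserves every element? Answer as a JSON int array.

Coefficients: [4, 2, 4, 5]

Q: 4·1 = 4 | 2·0+4·1+5·0 = 4
X: 4·3 = 12 | 2·6+4·0+5·0 = 12
J: 4·5 = 20 | 2·0+4·0+5·4 = 20
G: 4·5 = 20 | 2·0+4·0+5·4 = 20
gcd(4,2,4,5) = 1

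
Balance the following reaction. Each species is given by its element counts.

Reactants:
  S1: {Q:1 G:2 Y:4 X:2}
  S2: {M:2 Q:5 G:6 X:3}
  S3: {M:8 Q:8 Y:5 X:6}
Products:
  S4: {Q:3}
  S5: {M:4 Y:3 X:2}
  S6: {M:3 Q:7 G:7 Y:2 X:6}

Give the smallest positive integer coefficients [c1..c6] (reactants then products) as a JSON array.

Coefficients: [2, 4, 3, 6, 5, 4]

M: 2·0+4·2+3·8 = 32 | 6·0+5·4+4·3 = 32
Q: 2·1+4·5+3·8 = 46 | 6·3+5·0+4·7 = 46
G: 2·2+4·6+3·0 = 28 | 6·0+5·0+4·7 = 28
Y: 2·4+4·0+3·5 = 23 | 6·0+5·3+4·2 = 23
X: 2·2+4·3+3·6 = 34 | 6·0+5·2+4·6 = 34
gcd(2,4,3,6,5,4) = 1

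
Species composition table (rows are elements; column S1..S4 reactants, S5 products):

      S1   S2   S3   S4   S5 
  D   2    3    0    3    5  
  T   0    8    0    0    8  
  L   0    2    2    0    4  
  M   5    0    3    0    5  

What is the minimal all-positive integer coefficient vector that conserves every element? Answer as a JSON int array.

D: 2·2+5·3+5·0+2·3 = 25 | 5·5 = 25
T: 2·0+5·8+5·0+2·0 = 40 | 5·8 = 40
L: 2·0+5·2+5·2+2·0 = 20 | 5·4 = 20
M: 2·5+5·0+5·3+2·0 = 25 | 5·5 = 25
gcd(2,5,5,2,5) = 1

Coefficients: [2, 5, 5, 2, 5]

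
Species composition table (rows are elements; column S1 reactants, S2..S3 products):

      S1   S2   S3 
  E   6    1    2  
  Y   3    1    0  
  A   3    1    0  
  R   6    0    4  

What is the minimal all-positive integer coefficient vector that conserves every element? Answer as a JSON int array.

Coefficients: [2, 6, 3]

E: 2·6 = 12 | 6·1+3·2 = 12
Y: 2·3 = 6 | 6·1+3·0 = 6
A: 2·3 = 6 | 6·1+3·0 = 6
R: 2·6 = 12 | 6·0+3·4 = 12
gcd(2,6,3) = 1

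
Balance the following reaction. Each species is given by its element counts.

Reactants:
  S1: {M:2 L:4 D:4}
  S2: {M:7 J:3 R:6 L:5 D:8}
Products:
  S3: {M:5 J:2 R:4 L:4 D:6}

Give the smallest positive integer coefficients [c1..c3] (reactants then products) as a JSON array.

Coefficients: [1, 4, 6]

M: 1·2+4·7 = 30 | 6·5 = 30
J: 1·0+4·3 = 12 | 6·2 = 12
R: 1·0+4·6 = 24 | 6·4 = 24
L: 1·4+4·5 = 24 | 6·4 = 24
D: 1·4+4·8 = 36 | 6·6 = 36
gcd(1,4,6) = 1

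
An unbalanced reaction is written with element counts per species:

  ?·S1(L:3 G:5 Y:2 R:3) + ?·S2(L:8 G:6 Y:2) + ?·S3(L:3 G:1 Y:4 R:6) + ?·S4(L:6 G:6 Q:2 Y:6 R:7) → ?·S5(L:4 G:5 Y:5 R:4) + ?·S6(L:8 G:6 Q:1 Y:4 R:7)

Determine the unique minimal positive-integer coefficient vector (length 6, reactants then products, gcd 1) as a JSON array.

L: 5·3+3·8+5·3+3·6 = 72 | 6·4+6·8 = 72
G: 5·5+3·6+5·1+3·6 = 66 | 6·5+6·6 = 66
Q: 5·0+3·0+5·0+3·2 = 6 | 6·0+6·1 = 6
Y: 5·2+3·2+5·4+3·6 = 54 | 6·5+6·4 = 54
R: 5·3+3·0+5·6+3·7 = 66 | 6·4+6·7 = 66
gcd(5,3,5,3,6,6) = 1

Coefficients: [5, 3, 5, 3, 6, 6]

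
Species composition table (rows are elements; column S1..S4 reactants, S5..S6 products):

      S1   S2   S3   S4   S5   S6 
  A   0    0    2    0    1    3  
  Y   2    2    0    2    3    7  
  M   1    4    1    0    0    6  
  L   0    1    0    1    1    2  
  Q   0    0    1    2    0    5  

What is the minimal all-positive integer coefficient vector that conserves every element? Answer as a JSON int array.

Coefficients: [5, 2, 5, 5, 1, 3]

A: 5·0+2·0+5·2+5·0 = 10 | 1·1+3·3 = 10
Y: 5·2+2·2+5·0+5·2 = 24 | 1·3+3·7 = 24
M: 5·1+2·4+5·1+5·0 = 18 | 1·0+3·6 = 18
L: 5·0+2·1+5·0+5·1 = 7 | 1·1+3·2 = 7
Q: 5·0+2·0+5·1+5·2 = 15 | 1·0+3·5 = 15
gcd(5,2,5,5,1,3) = 1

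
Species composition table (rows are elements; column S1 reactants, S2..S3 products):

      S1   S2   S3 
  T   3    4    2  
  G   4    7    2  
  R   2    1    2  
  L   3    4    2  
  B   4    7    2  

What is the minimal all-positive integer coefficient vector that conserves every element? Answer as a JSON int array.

Coefficients: [6, 2, 5]

T: 6·3 = 18 | 2·4+5·2 = 18
G: 6·4 = 24 | 2·7+5·2 = 24
R: 6·2 = 12 | 2·1+5·2 = 12
L: 6·3 = 18 | 2·4+5·2 = 18
B: 6·4 = 24 | 2·7+5·2 = 24
gcd(6,2,5) = 1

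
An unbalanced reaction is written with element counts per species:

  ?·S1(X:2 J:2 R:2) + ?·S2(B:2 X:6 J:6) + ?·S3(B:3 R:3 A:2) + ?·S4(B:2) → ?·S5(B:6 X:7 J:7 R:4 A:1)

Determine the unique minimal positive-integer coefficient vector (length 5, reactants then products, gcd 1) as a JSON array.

Coefficients: [5, 3, 2, 6, 4]

B: 5·0+3·2+2·3+6·2 = 24 | 4·6 = 24
X: 5·2+3·6+2·0+6·0 = 28 | 4·7 = 28
J: 5·2+3·6+2·0+6·0 = 28 | 4·7 = 28
R: 5·2+3·0+2·3+6·0 = 16 | 4·4 = 16
A: 5·0+3·0+2·2+6·0 = 4 | 4·1 = 4
gcd(5,3,2,6,4) = 1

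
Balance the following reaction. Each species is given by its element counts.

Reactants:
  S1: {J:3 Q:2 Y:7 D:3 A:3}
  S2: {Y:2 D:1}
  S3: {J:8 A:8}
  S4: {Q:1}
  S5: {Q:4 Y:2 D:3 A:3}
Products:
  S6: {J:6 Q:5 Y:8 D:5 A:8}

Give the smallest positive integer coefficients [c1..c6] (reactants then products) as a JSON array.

Coefficients: [4, 6, 3, 6, 4, 6]

J: 4·3+6·0+3·8+6·0+4·0 = 36 | 6·6 = 36
Q: 4·2+6·0+3·0+6·1+4·4 = 30 | 6·5 = 30
Y: 4·7+6·2+3·0+6·0+4·2 = 48 | 6·8 = 48
D: 4·3+6·1+3·0+6·0+4·3 = 30 | 6·5 = 30
A: 4·3+6·0+3·8+6·0+4·3 = 48 | 6·8 = 48
gcd(4,6,3,6,4,6) = 1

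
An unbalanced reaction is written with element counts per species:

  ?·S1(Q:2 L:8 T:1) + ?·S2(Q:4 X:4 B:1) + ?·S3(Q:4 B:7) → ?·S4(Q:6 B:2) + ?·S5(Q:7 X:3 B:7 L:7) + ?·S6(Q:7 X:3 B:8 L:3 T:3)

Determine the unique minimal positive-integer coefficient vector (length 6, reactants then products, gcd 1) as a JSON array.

Q: 3·2+3·4+4·4 = 34 | 1·6+3·7+1·7 = 34
X: 3·0+3·4+4·0 = 12 | 1·0+3·3+1·3 = 12
B: 3·0+3·1+4·7 = 31 | 1·2+3·7+1·8 = 31
L: 3·8+3·0+4·0 = 24 | 1·0+3·7+1·3 = 24
T: 3·1+3·0+4·0 = 3 | 1·0+3·0+1·3 = 3
gcd(3,3,4,1,3,1) = 1

Coefficients: [3, 3, 4, 1, 3, 1]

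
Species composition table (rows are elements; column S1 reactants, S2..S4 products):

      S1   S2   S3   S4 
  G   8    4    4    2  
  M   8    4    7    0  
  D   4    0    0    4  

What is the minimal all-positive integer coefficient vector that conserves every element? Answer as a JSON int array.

G: 6·8 = 48 | 5·4+4·4+6·2 = 48
M: 6·8 = 48 | 5·4+4·7+6·0 = 48
D: 6·4 = 24 | 5·0+4·0+6·4 = 24
gcd(6,5,4,6) = 1

Coefficients: [6, 5, 4, 6]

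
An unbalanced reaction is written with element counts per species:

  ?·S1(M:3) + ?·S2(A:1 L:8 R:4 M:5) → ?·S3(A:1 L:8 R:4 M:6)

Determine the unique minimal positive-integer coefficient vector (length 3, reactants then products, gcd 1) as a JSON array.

Coefficients: [1, 3, 3]

A: 1·0+3·1 = 3 | 3·1 = 3
L: 1·0+3·8 = 24 | 3·8 = 24
R: 1·0+3·4 = 12 | 3·4 = 12
M: 1·3+3·5 = 18 | 3·6 = 18
gcd(1,3,3) = 1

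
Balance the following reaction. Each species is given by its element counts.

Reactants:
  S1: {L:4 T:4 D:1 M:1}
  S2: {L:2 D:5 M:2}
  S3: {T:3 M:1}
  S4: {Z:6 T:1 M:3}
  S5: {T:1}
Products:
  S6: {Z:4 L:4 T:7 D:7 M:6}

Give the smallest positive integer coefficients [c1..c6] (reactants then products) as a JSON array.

Z: 1·0+4·0+3·0+2·6+6·0 = 12 | 3·4 = 12
L: 1·4+4·2+3·0+2·0+6·0 = 12 | 3·4 = 12
T: 1·4+4·0+3·3+2·1+6·1 = 21 | 3·7 = 21
D: 1·1+4·5+3·0+2·0+6·0 = 21 | 3·7 = 21
M: 1·1+4·2+3·1+2·3+6·0 = 18 | 3·6 = 18
gcd(1,4,3,2,6,3) = 1

Coefficients: [1, 4, 3, 2, 6, 3]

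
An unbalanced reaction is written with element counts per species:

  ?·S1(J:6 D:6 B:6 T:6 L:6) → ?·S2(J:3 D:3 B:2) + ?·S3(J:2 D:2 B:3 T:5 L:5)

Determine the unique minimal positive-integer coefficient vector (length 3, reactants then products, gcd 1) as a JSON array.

J: 5·6 = 30 | 6·3+6·2 = 30
D: 5·6 = 30 | 6·3+6·2 = 30
B: 5·6 = 30 | 6·2+6·3 = 30
T: 5·6 = 30 | 6·0+6·5 = 30
L: 5·6 = 30 | 6·0+6·5 = 30
gcd(5,6,6) = 1

Coefficients: [5, 6, 6]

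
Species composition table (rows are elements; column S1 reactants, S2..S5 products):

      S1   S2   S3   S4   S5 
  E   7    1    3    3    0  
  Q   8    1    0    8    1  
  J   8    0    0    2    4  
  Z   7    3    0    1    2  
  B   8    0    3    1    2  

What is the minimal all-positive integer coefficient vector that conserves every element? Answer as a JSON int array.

E: 3·7 = 21 | 3·1+4·3+2·3+5·0 = 21
Q: 3·8 = 24 | 3·1+4·0+2·8+5·1 = 24
J: 3·8 = 24 | 3·0+4·0+2·2+5·4 = 24
Z: 3·7 = 21 | 3·3+4·0+2·1+5·2 = 21
B: 3·8 = 24 | 3·0+4·3+2·1+5·2 = 24
gcd(3,3,4,2,5) = 1

Coefficients: [3, 3, 4, 2, 5]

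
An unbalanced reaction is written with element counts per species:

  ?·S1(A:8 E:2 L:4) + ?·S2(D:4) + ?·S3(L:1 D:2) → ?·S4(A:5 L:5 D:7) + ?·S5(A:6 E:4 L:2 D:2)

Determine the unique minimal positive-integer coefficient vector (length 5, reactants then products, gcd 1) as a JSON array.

A: 2·8+2·0+4·0 = 16 | 2·5+1·6 = 16
E: 2·2+2·0+4·0 = 4 | 2·0+1·4 = 4
L: 2·4+2·0+4·1 = 12 | 2·5+1·2 = 12
D: 2·0+2·4+4·2 = 16 | 2·7+1·2 = 16
gcd(2,2,4,2,1) = 1

Coefficients: [2, 2, 4, 2, 1]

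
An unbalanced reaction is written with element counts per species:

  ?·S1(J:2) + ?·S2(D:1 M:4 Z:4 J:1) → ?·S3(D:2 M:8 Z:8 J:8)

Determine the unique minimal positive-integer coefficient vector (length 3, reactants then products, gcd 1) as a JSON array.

D: 3·0+2·1 = 2 | 1·2 = 2
M: 3·0+2·4 = 8 | 1·8 = 8
Z: 3·0+2·4 = 8 | 1·8 = 8
J: 3·2+2·1 = 8 | 1·8 = 8
gcd(3,2,1) = 1

Coefficients: [3, 2, 1]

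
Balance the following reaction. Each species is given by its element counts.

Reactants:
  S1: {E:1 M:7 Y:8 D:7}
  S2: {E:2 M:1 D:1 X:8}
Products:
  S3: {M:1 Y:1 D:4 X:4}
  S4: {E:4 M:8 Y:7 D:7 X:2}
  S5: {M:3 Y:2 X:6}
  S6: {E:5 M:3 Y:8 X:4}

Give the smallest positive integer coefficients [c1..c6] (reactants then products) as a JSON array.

Coefficients: [5, 6, 5, 3, 3, 1]

E: 5·1+6·2 = 17 | 5·0+3·4+3·0+1·5 = 17
M: 5·7+6·1 = 41 | 5·1+3·8+3·3+1·3 = 41
Y: 5·8+6·0 = 40 | 5·1+3·7+3·2+1·8 = 40
D: 5·7+6·1 = 41 | 5·4+3·7+3·0+1·0 = 41
X: 5·0+6·8 = 48 | 5·4+3·2+3·6+1·4 = 48
gcd(5,6,5,3,3,1) = 1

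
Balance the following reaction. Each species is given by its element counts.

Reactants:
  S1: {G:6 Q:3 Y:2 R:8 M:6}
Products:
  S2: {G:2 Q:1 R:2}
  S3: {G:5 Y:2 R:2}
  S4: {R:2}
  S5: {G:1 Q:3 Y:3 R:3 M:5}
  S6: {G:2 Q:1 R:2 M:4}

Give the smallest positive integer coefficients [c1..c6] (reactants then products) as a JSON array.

Coefficients: [5, 4, 2, 6, 2, 5]

G: 5·6 = 30 | 4·2+2·5+6·0+2·1+5·2 = 30
Q: 5·3 = 15 | 4·1+2·0+6·0+2·3+5·1 = 15
Y: 5·2 = 10 | 4·0+2·2+6·0+2·3+5·0 = 10
R: 5·8 = 40 | 4·2+2·2+6·2+2·3+5·2 = 40
M: 5·6 = 30 | 4·0+2·0+6·0+2·5+5·4 = 30
gcd(5,4,2,6,2,5) = 1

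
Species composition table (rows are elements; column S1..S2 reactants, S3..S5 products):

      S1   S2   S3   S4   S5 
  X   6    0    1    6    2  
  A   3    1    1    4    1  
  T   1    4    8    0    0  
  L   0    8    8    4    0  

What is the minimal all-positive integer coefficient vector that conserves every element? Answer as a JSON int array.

X: 4·6+3·0 = 24 | 2·1+2·6+5·2 = 24
A: 4·3+3·1 = 15 | 2·1+2·4+5·1 = 15
T: 4·1+3·4 = 16 | 2·8+2·0+5·0 = 16
L: 4·0+3·8 = 24 | 2·8+2·4+5·0 = 24
gcd(4,3,2,2,5) = 1

Coefficients: [4, 3, 2, 2, 5]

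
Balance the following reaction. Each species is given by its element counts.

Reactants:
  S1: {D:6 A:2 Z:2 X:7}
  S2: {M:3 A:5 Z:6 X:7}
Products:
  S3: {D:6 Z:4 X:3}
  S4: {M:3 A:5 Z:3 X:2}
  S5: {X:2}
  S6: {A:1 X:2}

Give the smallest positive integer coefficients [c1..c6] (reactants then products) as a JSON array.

Coefficients: [3, 2, 3, 2, 5, 6]

M: 3·0+2·3 = 6 | 3·0+2·3+5·0+6·0 = 6
D: 3·6+2·0 = 18 | 3·6+2·0+5·0+6·0 = 18
A: 3·2+2·5 = 16 | 3·0+2·5+5·0+6·1 = 16
Z: 3·2+2·6 = 18 | 3·4+2·3+5·0+6·0 = 18
X: 3·7+2·7 = 35 | 3·3+2·2+5·2+6·2 = 35
gcd(3,2,3,2,5,6) = 1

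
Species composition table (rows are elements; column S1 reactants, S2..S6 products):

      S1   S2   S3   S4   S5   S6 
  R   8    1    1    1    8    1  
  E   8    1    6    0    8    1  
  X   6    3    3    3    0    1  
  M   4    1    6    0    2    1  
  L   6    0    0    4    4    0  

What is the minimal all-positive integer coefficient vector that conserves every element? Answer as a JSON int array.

R: 6·8 = 48 | 4·1+1·1+5·1+4·8+6·1 = 48
E: 6·8 = 48 | 4·1+1·6+5·0+4·8+6·1 = 48
X: 6·6 = 36 | 4·3+1·3+5·3+4·0+6·1 = 36
M: 6·4 = 24 | 4·1+1·6+5·0+4·2+6·1 = 24
L: 6·6 = 36 | 4·0+1·0+5·4+4·4+6·0 = 36
gcd(6,4,1,5,4,6) = 1

Coefficients: [6, 4, 1, 5, 4, 6]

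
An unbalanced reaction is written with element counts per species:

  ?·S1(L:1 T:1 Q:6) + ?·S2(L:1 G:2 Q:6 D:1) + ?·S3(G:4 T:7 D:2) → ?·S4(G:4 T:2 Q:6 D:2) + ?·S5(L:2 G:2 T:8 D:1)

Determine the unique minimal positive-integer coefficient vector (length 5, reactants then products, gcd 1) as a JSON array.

L: 1·1+5·1+5·0 = 6 | 6·0+3·2 = 6
G: 1·0+5·2+5·4 = 30 | 6·4+3·2 = 30
T: 1·1+5·0+5·7 = 36 | 6·2+3·8 = 36
Q: 1·6+5·6+5·0 = 36 | 6·6+3·0 = 36
D: 1·0+5·1+5·2 = 15 | 6·2+3·1 = 15
gcd(1,5,5,6,3) = 1

Coefficients: [1, 5, 5, 6, 3]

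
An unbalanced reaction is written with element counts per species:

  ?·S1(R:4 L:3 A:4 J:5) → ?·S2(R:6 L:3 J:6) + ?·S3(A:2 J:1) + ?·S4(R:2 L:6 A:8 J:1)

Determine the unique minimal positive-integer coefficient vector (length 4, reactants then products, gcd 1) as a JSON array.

Coefficients: [5, 3, 6, 1]

R: 5·4 = 20 | 3·6+6·0+1·2 = 20
L: 5·3 = 15 | 3·3+6·0+1·6 = 15
A: 5·4 = 20 | 3·0+6·2+1·8 = 20
J: 5·5 = 25 | 3·6+6·1+1·1 = 25
gcd(5,3,6,1) = 1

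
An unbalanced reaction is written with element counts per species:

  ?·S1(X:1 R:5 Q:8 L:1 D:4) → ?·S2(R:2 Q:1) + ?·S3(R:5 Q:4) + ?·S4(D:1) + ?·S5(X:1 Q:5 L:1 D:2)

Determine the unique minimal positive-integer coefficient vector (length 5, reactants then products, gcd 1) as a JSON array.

X: 3·1 = 3 | 5·0+1·0+6·0+3·1 = 3
R: 3·5 = 15 | 5·2+1·5+6·0+3·0 = 15
Q: 3·8 = 24 | 5·1+1·4+6·0+3·5 = 24
L: 3·1 = 3 | 5·0+1·0+6·0+3·1 = 3
D: 3·4 = 12 | 5·0+1·0+6·1+3·2 = 12
gcd(3,5,1,6,3) = 1

Coefficients: [3, 5, 1, 6, 3]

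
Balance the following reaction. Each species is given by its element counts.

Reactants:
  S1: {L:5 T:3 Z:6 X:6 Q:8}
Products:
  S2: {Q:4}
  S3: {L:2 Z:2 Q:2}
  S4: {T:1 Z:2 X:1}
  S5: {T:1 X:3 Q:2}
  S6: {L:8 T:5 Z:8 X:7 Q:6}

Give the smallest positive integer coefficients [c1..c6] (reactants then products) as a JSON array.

L: 4·5 = 20 | 1·0+6·2+2·0+5·0+1·8 = 20
T: 4·3 = 12 | 1·0+6·0+2·1+5·1+1·5 = 12
Z: 4·6 = 24 | 1·0+6·2+2·2+5·0+1·8 = 24
X: 4·6 = 24 | 1·0+6·0+2·1+5·3+1·7 = 24
Q: 4·8 = 32 | 1·4+6·2+2·0+5·2+1·6 = 32
gcd(4,1,6,2,5,1) = 1

Coefficients: [4, 1, 6, 2, 5, 1]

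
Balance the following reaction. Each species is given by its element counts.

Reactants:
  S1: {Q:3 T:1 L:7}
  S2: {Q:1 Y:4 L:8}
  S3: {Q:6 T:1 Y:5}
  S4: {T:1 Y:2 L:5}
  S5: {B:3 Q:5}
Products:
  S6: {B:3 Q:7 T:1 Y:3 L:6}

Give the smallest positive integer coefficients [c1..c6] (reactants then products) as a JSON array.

B: 1·0+1·0+1·0+3·0+5·3 = 15 | 5·3 = 15
Q: 1·3+1·1+1·6+3·0+5·5 = 35 | 5·7 = 35
T: 1·1+1·0+1·1+3·1+5·0 = 5 | 5·1 = 5
Y: 1·0+1·4+1·5+3·2+5·0 = 15 | 5·3 = 15
L: 1·7+1·8+1·0+3·5+5·0 = 30 | 5·6 = 30
gcd(1,1,1,3,5,5) = 1

Coefficients: [1, 1, 1, 3, 5, 5]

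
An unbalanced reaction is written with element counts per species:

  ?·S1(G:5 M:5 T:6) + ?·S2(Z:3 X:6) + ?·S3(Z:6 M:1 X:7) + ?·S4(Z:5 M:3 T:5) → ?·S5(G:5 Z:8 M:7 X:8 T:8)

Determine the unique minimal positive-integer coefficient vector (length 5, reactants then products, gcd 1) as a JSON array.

G: 5·5+2·0+4·0+2·0 = 25 | 5·5 = 25
Z: 5·0+2·3+4·6+2·5 = 40 | 5·8 = 40
M: 5·5+2·0+4·1+2·3 = 35 | 5·7 = 35
X: 5·0+2·6+4·7+2·0 = 40 | 5·8 = 40
T: 5·6+2·0+4·0+2·5 = 40 | 5·8 = 40
gcd(5,2,4,2,5) = 1

Coefficients: [5, 2, 4, 2, 5]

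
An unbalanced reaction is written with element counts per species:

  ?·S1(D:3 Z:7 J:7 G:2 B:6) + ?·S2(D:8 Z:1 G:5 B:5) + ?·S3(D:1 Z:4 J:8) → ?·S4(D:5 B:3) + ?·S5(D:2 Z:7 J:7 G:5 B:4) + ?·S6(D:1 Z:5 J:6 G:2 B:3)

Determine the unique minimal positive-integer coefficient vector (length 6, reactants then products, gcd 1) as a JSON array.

D: 5·3+3·8+2·1 = 41 | 6·5+3·2+5·1 = 41
Z: 5·7+3·1+2·4 = 46 | 6·0+3·7+5·5 = 46
J: 5·7+3·0+2·8 = 51 | 6·0+3·7+5·6 = 51
G: 5·2+3·5+2·0 = 25 | 6·0+3·5+5·2 = 25
B: 5·6+3·5+2·0 = 45 | 6·3+3·4+5·3 = 45
gcd(5,3,2,6,3,5) = 1

Coefficients: [5, 3, 2, 6, 3, 5]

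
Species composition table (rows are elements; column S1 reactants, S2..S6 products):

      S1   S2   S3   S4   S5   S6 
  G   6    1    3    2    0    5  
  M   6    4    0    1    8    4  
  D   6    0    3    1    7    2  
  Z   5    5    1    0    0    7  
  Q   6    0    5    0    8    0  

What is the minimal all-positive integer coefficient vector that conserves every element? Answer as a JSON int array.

Coefficients: [6, 1, 4, 4, 2, 3]

G: 6·6 = 36 | 1·1+4·3+4·2+2·0+3·5 = 36
M: 6·6 = 36 | 1·4+4·0+4·1+2·8+3·4 = 36
D: 6·6 = 36 | 1·0+4·3+4·1+2·7+3·2 = 36
Z: 6·5 = 30 | 1·5+4·1+4·0+2·0+3·7 = 30
Q: 6·6 = 36 | 1·0+4·5+4·0+2·8+3·0 = 36
gcd(6,1,4,4,2,3) = 1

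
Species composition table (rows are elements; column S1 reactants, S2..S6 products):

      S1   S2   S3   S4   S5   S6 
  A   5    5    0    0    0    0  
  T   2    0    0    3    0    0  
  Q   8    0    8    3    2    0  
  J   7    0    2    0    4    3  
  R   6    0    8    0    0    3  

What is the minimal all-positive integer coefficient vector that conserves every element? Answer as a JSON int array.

Coefficients: [6, 6, 3, 4, 6, 4]

A: 6·5 = 30 | 6·5+3·0+4·0+6·0+4·0 = 30
T: 6·2 = 12 | 6·0+3·0+4·3+6·0+4·0 = 12
Q: 6·8 = 48 | 6·0+3·8+4·3+6·2+4·0 = 48
J: 6·7 = 42 | 6·0+3·2+4·0+6·4+4·3 = 42
R: 6·6 = 36 | 6·0+3·8+4·0+6·0+4·3 = 36
gcd(6,6,3,4,6,4) = 1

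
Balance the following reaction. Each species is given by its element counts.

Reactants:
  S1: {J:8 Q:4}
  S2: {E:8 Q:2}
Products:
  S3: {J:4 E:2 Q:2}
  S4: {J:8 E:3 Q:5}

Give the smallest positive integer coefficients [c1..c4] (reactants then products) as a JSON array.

J: 5·8+2·0 = 40 | 2·4+4·8 = 40
E: 5·0+2·8 = 16 | 2·2+4·3 = 16
Q: 5·4+2·2 = 24 | 2·2+4·5 = 24
gcd(5,2,2,4) = 1

Coefficients: [5, 2, 2, 4]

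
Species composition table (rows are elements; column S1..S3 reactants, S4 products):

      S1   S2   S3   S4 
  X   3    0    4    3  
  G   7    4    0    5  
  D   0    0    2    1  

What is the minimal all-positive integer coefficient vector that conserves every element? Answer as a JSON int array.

Coefficients: [2, 4, 3, 6]

X: 2·3+4·0+3·4 = 18 | 6·3 = 18
G: 2·7+4·4+3·0 = 30 | 6·5 = 30
D: 2·0+4·0+3·2 = 6 | 6·1 = 6
gcd(2,4,3,6) = 1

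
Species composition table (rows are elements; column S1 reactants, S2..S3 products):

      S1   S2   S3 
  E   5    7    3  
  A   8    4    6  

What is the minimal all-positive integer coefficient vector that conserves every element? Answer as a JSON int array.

E: 5·5 = 25 | 1·7+6·3 = 25
A: 5·8 = 40 | 1·4+6·6 = 40
gcd(5,1,6) = 1

Coefficients: [5, 1, 6]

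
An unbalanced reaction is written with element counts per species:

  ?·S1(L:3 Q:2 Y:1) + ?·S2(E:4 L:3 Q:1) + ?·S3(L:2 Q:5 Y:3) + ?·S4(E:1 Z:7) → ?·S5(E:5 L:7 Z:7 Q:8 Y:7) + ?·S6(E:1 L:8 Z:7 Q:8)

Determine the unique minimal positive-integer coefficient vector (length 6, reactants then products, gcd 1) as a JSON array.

Coefficients: [6, 3, 5, 5, 3, 2]

E: 6·0+3·4+5·0+5·1 = 17 | 3·5+2·1 = 17
L: 6·3+3·3+5·2+5·0 = 37 | 3·7+2·8 = 37
Z: 6·0+3·0+5·0+5·7 = 35 | 3·7+2·7 = 35
Q: 6·2+3·1+5·5+5·0 = 40 | 3·8+2·8 = 40
Y: 6·1+3·0+5·3+5·0 = 21 | 3·7+2·0 = 21
gcd(6,3,5,5,3,2) = 1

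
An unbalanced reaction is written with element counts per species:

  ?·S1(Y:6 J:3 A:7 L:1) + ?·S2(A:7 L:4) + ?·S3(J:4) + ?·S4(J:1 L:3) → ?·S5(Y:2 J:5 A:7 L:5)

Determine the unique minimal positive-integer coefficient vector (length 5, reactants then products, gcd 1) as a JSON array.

Y: 2·6+4·0+5·0+4·0 = 12 | 6·2 = 12
J: 2·3+4·0+5·4+4·1 = 30 | 6·5 = 30
A: 2·7+4·7+5·0+4·0 = 42 | 6·7 = 42
L: 2·1+4·4+5·0+4·3 = 30 | 6·5 = 30
gcd(2,4,5,4,6) = 1

Coefficients: [2, 4, 5, 4, 6]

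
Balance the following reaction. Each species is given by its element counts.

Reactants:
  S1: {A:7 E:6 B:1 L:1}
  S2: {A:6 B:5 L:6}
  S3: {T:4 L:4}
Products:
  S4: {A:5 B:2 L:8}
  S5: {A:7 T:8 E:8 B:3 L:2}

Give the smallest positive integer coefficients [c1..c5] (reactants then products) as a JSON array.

Coefficients: [4, 3, 6, 5, 3]

A: 4·7+3·6+6·0 = 46 | 5·5+3·7 = 46
T: 4·0+3·0+6·4 = 24 | 5·0+3·8 = 24
E: 4·6+3·0+6·0 = 24 | 5·0+3·8 = 24
B: 4·1+3·5+6·0 = 19 | 5·2+3·3 = 19
L: 4·1+3·6+6·4 = 46 | 5·8+3·2 = 46
gcd(4,3,6,5,3) = 1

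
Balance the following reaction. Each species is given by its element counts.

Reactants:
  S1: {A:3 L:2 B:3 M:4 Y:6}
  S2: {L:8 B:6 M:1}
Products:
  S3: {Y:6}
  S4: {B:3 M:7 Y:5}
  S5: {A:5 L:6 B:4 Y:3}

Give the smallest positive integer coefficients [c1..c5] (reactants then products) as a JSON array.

A: 5·3+1·0 = 15 | 1·0+3·0+3·5 = 15
L: 5·2+1·8 = 18 | 1·0+3·0+3·6 = 18
B: 5·3+1·6 = 21 | 1·0+3·3+3·4 = 21
M: 5·4+1·1 = 21 | 1·0+3·7+3·0 = 21
Y: 5·6+1·0 = 30 | 1·6+3·5+3·3 = 30
gcd(5,1,1,3,3) = 1

Coefficients: [5, 1, 1, 3, 3]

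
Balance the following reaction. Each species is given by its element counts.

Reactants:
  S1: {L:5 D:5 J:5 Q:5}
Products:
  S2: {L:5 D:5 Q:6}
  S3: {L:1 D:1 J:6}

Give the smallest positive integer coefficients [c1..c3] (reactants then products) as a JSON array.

L: 6·5 = 30 | 5·5+5·1 = 30
D: 6·5 = 30 | 5·5+5·1 = 30
J: 6·5 = 30 | 5·0+5·6 = 30
Q: 6·5 = 30 | 5·6+5·0 = 30
gcd(6,5,5) = 1

Coefficients: [6, 5, 5]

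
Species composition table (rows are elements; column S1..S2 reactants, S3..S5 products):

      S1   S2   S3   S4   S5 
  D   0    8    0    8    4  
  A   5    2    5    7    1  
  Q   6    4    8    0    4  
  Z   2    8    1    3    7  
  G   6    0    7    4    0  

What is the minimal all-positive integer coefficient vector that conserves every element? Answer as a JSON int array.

D: 6·0+5·8 = 40 | 4·0+2·8+6·4 = 40
A: 6·5+5·2 = 40 | 4·5+2·7+6·1 = 40
Q: 6·6+5·4 = 56 | 4·8+2·0+6·4 = 56
Z: 6·2+5·8 = 52 | 4·1+2·3+6·7 = 52
G: 6·6+5·0 = 36 | 4·7+2·4+6·0 = 36
gcd(6,5,4,2,6) = 1

Coefficients: [6, 5, 4, 2, 6]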